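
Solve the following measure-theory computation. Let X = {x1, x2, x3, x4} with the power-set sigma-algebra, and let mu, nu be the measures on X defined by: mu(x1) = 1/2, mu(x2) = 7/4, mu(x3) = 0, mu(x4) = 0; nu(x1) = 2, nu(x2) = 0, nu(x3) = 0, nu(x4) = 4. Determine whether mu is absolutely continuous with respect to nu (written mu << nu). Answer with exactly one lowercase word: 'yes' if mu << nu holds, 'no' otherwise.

mu << nu means: every nu-null measurable set is also mu-null; equivalently, for every atom x, if nu({x}) = 0 then mu({x}) = 0.
Checking each atom:
  x1: nu = 2 > 0 -> no constraint.
  x2: nu = 0, mu = 7/4 > 0 -> violates mu << nu.
  x3: nu = 0, mu = 0 -> consistent with mu << nu.
  x4: nu = 4 > 0 -> no constraint.
The atom(s) x2 violate the condition (nu = 0 but mu > 0). Therefore mu is NOT absolutely continuous w.r.t. nu.

no


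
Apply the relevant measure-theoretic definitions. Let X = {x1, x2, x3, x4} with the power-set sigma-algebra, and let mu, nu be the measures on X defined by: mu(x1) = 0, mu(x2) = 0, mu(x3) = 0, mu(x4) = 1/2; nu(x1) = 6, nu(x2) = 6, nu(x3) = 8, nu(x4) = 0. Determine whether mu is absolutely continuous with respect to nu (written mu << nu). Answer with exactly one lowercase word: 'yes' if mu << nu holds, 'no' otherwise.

mu << nu means: every nu-null measurable set is also mu-null; equivalently, for every atom x, if nu({x}) = 0 then mu({x}) = 0.
Checking each atom:
  x1: nu = 6 > 0 -> no constraint.
  x2: nu = 6 > 0 -> no constraint.
  x3: nu = 8 > 0 -> no constraint.
  x4: nu = 0, mu = 1/2 > 0 -> violates mu << nu.
The atom(s) x4 violate the condition (nu = 0 but mu > 0). Therefore mu is NOT absolutely continuous w.r.t. nu.

no


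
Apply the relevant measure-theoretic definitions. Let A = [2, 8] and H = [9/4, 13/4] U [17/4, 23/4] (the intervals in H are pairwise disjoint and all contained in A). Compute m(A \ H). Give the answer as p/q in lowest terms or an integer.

The ambient interval has length m(A) = 8 - 2 = 6.
Since the holes are disjoint and sit inside A, by finite additivity
  m(H) = sum_i (b_i - a_i), and m(A \ H) = m(A) - m(H).
Computing the hole measures:
  m(H_1) = 13/4 - 9/4 = 1.
  m(H_2) = 23/4 - 17/4 = 3/2.
Summed: m(H) = 1 + 3/2 = 5/2.
So m(A \ H) = 6 - 5/2 = 7/2.

7/2


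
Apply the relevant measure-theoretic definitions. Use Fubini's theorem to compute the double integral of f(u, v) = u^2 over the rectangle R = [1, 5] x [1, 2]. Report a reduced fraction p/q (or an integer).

f(u, v) is a tensor product of a function of u and a function of v, and both factors are bounded continuous (hence Lebesgue integrable) on the rectangle, so Fubini's theorem applies:
  integral_R f d(m x m) = (integral_a1^b1 u^2 du) * (integral_a2^b2 1 dv).
Inner integral in u: integral_{1}^{5} u^2 du = (5^3 - 1^3)/3
  = 124/3.
Inner integral in v: integral_{1}^{2} 1 dv = (2^1 - 1^1)/1
  = 1.
Product: (124/3) * (1) = 124/3.

124/3


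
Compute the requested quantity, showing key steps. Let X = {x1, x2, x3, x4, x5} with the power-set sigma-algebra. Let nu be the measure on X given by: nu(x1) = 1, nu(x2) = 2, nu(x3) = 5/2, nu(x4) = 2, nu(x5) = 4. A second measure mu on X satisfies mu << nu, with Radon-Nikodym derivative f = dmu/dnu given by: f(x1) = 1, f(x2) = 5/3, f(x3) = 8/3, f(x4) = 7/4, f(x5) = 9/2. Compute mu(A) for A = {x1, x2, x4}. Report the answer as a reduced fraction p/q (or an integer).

By the defining property of the Radon-Nikodym derivative, for every measurable set A,
  mu(A) = integral_A f dnu.
Since nu is a discrete measure concentrated on the atoms of X, the integral over A reduces to the sum
  mu(A) = sum_{x in A} f(x) * nu({x}).
Computing each term:
  x1: f(x1) * nu(x1) = 1 * 1 = 1.
  x2: f(x2) * nu(x2) = 5/3 * 2 = 10/3.
  x4: f(x4) * nu(x4) = 7/4 * 2 = 7/2.
Summing: mu(A) = 1 + 10/3 + 7/2 = 47/6.

47/6


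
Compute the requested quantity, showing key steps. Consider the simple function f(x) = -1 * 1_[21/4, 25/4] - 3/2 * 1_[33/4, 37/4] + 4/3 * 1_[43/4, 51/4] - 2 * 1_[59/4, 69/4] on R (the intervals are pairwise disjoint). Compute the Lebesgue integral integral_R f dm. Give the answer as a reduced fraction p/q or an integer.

For a simple function f = sum_i c_i * 1_{A_i} with disjoint A_i,
  integral f dm = sum_i c_i * m(A_i).
Lengths of the A_i:
  m(A_1) = 25/4 - 21/4 = 1.
  m(A_2) = 37/4 - 33/4 = 1.
  m(A_3) = 51/4 - 43/4 = 2.
  m(A_4) = 69/4 - 59/4 = 5/2.
Contributions c_i * m(A_i):
  (-1) * (1) = -1.
  (-3/2) * (1) = -3/2.
  (4/3) * (2) = 8/3.
  (-2) * (5/2) = -5.
Total: -1 - 3/2 + 8/3 - 5 = -29/6.

-29/6


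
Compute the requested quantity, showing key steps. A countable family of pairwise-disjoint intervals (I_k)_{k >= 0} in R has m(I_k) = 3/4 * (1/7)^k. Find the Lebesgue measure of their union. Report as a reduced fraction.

By countable additivity of the Lebesgue measure on pairwise disjoint measurable sets,
  m(union_{k >= 0} I_k) = sum_{k >= 0} m(I_k) = sum_{k >= 0} a * r^k,
  with a = 3/4 and r = 1/7.
Since 0 < r = 1/7 < 1, the geometric series converges:
  sum_{k >= 0} a * r^k = a / (1 - r).
  = 3/4 / (1 - 1/7)
  = 3/4 / (6/7)
  = 7/8.

7/8


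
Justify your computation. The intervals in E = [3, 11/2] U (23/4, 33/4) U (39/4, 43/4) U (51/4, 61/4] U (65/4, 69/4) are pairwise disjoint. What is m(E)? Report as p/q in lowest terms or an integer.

For pairwise disjoint intervals, m(union_i I_i) = sum_i m(I_i),
and m is invariant under swapping open/closed endpoints (single points have measure 0).
So m(E) = sum_i (b_i - a_i).
  I_1 has length 11/2 - 3 = 5/2.
  I_2 has length 33/4 - 23/4 = 5/2.
  I_3 has length 43/4 - 39/4 = 1.
  I_4 has length 61/4 - 51/4 = 5/2.
  I_5 has length 69/4 - 65/4 = 1.
Summing:
  m(E) = 5/2 + 5/2 + 1 + 5/2 + 1 = 19/2.

19/2


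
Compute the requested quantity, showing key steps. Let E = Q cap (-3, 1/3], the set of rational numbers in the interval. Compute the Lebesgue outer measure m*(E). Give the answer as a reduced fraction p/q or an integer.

The set Q cap (-3, 1/3] is countable (a subset of the countable set Q). Lebesgue outer measure of any countable set is 0: each singleton {q} has m*({q}) = 0, and by countable subadditivity m*(union_k {q_k}) <= sum_k m*({q_k}) = sum_k 0 = 0. The reverse inequality m*(E) >= 0 is automatic. So m*(Q cap (-3, 1/3]) = 0.

0


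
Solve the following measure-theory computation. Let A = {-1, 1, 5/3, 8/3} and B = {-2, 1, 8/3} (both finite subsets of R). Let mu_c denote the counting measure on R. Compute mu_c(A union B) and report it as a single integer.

Counting measure on a finite set equals cardinality. By inclusion-exclusion, |A union B| = |A| + |B| - |A cap B|.
|A| = 4, |B| = 3, |A cap B| = 2.
So mu_c(A union B) = 4 + 3 - 2 = 5.

5


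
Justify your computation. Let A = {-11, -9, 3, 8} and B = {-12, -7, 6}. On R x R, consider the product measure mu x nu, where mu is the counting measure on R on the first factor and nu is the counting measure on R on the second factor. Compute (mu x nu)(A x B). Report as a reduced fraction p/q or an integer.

For a measurable rectangle A x B, the product measure satisfies
  (mu x nu)(A x B) = mu(A) * nu(B).
  mu(A) = 4.
  nu(B) = 3.
  (mu x nu)(A x B) = 4 * 3 = 12.

12


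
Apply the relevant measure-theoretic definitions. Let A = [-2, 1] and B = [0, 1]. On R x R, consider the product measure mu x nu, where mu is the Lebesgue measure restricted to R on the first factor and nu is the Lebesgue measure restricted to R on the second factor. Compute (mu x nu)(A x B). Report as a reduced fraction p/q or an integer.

For a measurable rectangle A x B, the product measure satisfies
  (mu x nu)(A x B) = mu(A) * nu(B).
  mu(A) = 3.
  nu(B) = 1.
  (mu x nu)(A x B) = 3 * 1 = 3.

3


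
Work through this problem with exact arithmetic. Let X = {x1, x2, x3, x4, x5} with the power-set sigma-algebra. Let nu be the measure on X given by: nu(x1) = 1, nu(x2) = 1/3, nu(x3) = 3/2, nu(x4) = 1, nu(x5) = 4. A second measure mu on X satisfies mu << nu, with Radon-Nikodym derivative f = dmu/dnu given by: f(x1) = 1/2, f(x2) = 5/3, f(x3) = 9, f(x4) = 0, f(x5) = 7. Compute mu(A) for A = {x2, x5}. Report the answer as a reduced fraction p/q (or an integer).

By the defining property of the Radon-Nikodym derivative, for every measurable set A,
  mu(A) = integral_A f dnu.
Since nu is a discrete measure concentrated on the atoms of X, the integral over A reduces to the sum
  mu(A) = sum_{x in A} f(x) * nu({x}).
Computing each term:
  x2: f(x2) * nu(x2) = 5/3 * 1/3 = 5/9.
  x5: f(x5) * nu(x5) = 7 * 4 = 28.
Summing: mu(A) = 5/9 + 28 = 257/9.

257/9


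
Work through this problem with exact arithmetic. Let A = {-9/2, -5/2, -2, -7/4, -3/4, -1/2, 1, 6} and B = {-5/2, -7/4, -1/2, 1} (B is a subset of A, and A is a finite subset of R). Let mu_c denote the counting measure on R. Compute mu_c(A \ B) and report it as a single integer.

Counting measure assigns mu_c(E) = |E| (number of elements) when E is finite. For B subset A, A \ B is the set of elements of A not in B, so |A \ B| = |A| - |B|.
|A| = 8, |B| = 4, so mu_c(A \ B) = 8 - 4 = 4.

4


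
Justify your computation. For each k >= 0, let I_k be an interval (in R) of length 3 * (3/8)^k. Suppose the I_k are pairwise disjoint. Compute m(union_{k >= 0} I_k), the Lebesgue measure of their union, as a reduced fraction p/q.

By countable additivity of the Lebesgue measure on pairwise disjoint measurable sets,
  m(union_{k >= 0} I_k) = sum_{k >= 0} m(I_k) = sum_{k >= 0} a * r^k,
  with a = 3 and r = 3/8.
Since 0 < r = 3/8 < 1, the geometric series converges:
  sum_{k >= 0} a * r^k = a / (1 - r).
  = 3 / (1 - 3/8)
  = 3 / (5/8)
  = 24/5.

24/5


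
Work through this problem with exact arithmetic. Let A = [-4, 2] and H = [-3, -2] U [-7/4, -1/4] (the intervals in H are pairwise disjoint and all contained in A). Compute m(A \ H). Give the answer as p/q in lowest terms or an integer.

The ambient interval has length m(A) = 2 - (-4) = 6.
Since the holes are disjoint and sit inside A, by finite additivity
  m(H) = sum_i (b_i - a_i), and m(A \ H) = m(A) - m(H).
Computing the hole measures:
  m(H_1) = -2 - (-3) = 1.
  m(H_2) = -1/4 - (-7/4) = 3/2.
Summed: m(H) = 1 + 3/2 = 5/2.
So m(A \ H) = 6 - 5/2 = 7/2.

7/2


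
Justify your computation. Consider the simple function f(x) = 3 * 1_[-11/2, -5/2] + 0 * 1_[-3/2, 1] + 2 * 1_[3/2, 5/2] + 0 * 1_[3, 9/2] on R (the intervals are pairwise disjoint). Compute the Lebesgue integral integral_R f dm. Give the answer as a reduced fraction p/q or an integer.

For a simple function f = sum_i c_i * 1_{A_i} with disjoint A_i,
  integral f dm = sum_i c_i * m(A_i).
Lengths of the A_i:
  m(A_1) = -5/2 - (-11/2) = 3.
  m(A_2) = 1 - (-3/2) = 5/2.
  m(A_3) = 5/2 - 3/2 = 1.
  m(A_4) = 9/2 - 3 = 3/2.
Contributions c_i * m(A_i):
  (3) * (3) = 9.
  (0) * (5/2) = 0.
  (2) * (1) = 2.
  (0) * (3/2) = 0.
Total: 9 + 0 + 2 + 0 = 11.

11


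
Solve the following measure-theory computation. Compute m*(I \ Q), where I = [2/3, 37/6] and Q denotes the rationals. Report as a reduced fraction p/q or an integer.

The interval I = [2/3, 37/6] has m(I) = 37/6 - 2/3 = 11/2 (endpoints are measure-zero, so open/closed/half-open agree). Write I = (I cap Q) u (I \ Q). The rationals in I are countable, so m*(I cap Q) = 0 (cover each rational by intervals whose total length is arbitrarily small). By countable subadditivity m*(I) <= m*(I cap Q) + m*(I \ Q), hence m*(I \ Q) >= m(I) = 11/2. The reverse inequality m*(I \ Q) <= m*(I) = 11/2 is trivial since (I \ Q) is a subset of I. Therefore m*(I \ Q) = 11/2.

11/2


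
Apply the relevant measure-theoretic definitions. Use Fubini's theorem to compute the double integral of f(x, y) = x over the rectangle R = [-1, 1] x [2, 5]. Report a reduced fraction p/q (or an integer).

f(x, y) is a tensor product of a function of x and a function of y, and both factors are bounded continuous (hence Lebesgue integrable) on the rectangle, so Fubini's theorem applies:
  integral_R f d(m x m) = (integral_a1^b1 x dx) * (integral_a2^b2 1 dy).
Inner integral in x: integral_{-1}^{1} x dx = (1^2 - (-1)^2)/2
  = 0.
Inner integral in y: integral_{2}^{5} 1 dy = (5^1 - 2^1)/1
  = 3.
Product: (0) * (3) = 0.

0


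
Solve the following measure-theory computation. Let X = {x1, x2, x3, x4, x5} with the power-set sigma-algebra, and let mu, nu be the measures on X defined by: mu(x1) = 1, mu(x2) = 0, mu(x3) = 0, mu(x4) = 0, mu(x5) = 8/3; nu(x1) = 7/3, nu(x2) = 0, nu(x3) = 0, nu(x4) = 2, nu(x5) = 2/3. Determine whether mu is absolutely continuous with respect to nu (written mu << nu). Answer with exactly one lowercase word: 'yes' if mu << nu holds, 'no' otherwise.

mu << nu means: every nu-null measurable set is also mu-null; equivalently, for every atom x, if nu({x}) = 0 then mu({x}) = 0.
Checking each atom:
  x1: nu = 7/3 > 0 -> no constraint.
  x2: nu = 0, mu = 0 -> consistent with mu << nu.
  x3: nu = 0, mu = 0 -> consistent with mu << nu.
  x4: nu = 2 > 0 -> no constraint.
  x5: nu = 2/3 > 0 -> no constraint.
No atom violates the condition. Therefore mu << nu.

yes


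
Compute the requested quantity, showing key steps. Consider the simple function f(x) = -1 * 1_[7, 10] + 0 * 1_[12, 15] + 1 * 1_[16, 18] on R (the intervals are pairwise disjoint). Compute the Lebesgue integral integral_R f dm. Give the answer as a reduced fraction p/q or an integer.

For a simple function f = sum_i c_i * 1_{A_i} with disjoint A_i,
  integral f dm = sum_i c_i * m(A_i).
Lengths of the A_i:
  m(A_1) = 10 - 7 = 3.
  m(A_2) = 15 - 12 = 3.
  m(A_3) = 18 - 16 = 2.
Contributions c_i * m(A_i):
  (-1) * (3) = -3.
  (0) * (3) = 0.
  (1) * (2) = 2.
Total: -3 + 0 + 2 = -1.

-1


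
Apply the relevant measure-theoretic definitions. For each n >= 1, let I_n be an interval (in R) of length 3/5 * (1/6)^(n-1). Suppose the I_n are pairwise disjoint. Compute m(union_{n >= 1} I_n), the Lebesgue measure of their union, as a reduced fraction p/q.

By countable additivity of the Lebesgue measure on pairwise disjoint measurable sets,
  m(union_{n >= 1} I_n) = sum_{n >= 1} m(I_n) = sum_{n >= 1} a * r^(n-1),
  with a = 3/5 and r = 1/6.
Since 0 < r = 1/6 < 1, the geometric series converges:
  sum_{n >= 1} a * r^(n-1) = a / (1 - r).
  = 3/5 / (1 - 1/6)
  = 3/5 / (5/6)
  = 18/25.

18/25


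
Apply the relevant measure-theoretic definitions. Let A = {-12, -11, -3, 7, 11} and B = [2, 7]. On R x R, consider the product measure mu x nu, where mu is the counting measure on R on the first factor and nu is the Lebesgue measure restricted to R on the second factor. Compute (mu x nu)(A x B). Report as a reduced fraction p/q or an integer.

For a measurable rectangle A x B, the product measure satisfies
  (mu x nu)(A x B) = mu(A) * nu(B).
  mu(A) = 5.
  nu(B) = 5.
  (mu x nu)(A x B) = 5 * 5 = 25.

25


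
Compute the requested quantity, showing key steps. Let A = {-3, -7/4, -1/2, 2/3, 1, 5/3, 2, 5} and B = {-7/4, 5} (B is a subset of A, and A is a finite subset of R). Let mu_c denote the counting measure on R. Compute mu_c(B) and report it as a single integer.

Counting measure assigns mu_c(E) = |E| (number of elements) when E is finite.
B has 2 element(s), so mu_c(B) = 2.

2


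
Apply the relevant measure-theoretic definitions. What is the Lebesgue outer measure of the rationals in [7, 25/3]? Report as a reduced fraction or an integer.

The set Q cap [7, 25/3] is countable (a subset of the countable set Q). Lebesgue outer measure of any countable set is 0: each singleton {q} has m*({q}) = 0, and by countable subadditivity m*(union_k {q_k}) <= sum_k m*({q_k}) = sum_k 0 = 0. The reverse inequality m*(E) >= 0 is automatic. So m*(Q cap [7, 25/3]) = 0.

0


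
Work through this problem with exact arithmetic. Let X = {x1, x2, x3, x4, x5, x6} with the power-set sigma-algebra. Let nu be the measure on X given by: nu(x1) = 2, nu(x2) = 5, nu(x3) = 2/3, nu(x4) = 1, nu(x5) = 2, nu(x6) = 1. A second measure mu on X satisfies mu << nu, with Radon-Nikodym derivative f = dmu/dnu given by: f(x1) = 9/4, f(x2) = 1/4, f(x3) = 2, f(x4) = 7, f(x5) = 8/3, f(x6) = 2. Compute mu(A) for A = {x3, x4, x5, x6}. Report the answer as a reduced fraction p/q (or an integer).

By the defining property of the Radon-Nikodym derivative, for every measurable set A,
  mu(A) = integral_A f dnu.
Since nu is a discrete measure concentrated on the atoms of X, the integral over A reduces to the sum
  mu(A) = sum_{x in A} f(x) * nu({x}).
Computing each term:
  x3: f(x3) * nu(x3) = 2 * 2/3 = 4/3.
  x4: f(x4) * nu(x4) = 7 * 1 = 7.
  x5: f(x5) * nu(x5) = 8/3 * 2 = 16/3.
  x6: f(x6) * nu(x6) = 2 * 1 = 2.
Summing: mu(A) = 4/3 + 7 + 16/3 + 2 = 47/3.

47/3


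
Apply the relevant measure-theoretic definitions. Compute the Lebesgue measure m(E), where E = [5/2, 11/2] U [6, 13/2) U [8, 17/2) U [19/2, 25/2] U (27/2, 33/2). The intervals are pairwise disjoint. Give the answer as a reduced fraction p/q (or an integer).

For pairwise disjoint intervals, m(union_i I_i) = sum_i m(I_i),
and m is invariant under swapping open/closed endpoints (single points have measure 0).
So m(E) = sum_i (b_i - a_i).
  I_1 has length 11/2 - 5/2 = 3.
  I_2 has length 13/2 - 6 = 1/2.
  I_3 has length 17/2 - 8 = 1/2.
  I_4 has length 25/2 - 19/2 = 3.
  I_5 has length 33/2 - 27/2 = 3.
Summing:
  m(E) = 3 + 1/2 + 1/2 + 3 + 3 = 10.

10


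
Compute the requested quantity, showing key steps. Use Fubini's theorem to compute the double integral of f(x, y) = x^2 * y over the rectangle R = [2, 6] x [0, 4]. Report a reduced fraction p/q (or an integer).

f(x, y) is a tensor product of a function of x and a function of y, and both factors are bounded continuous (hence Lebesgue integrable) on the rectangle, so Fubini's theorem applies:
  integral_R f d(m x m) = (integral_a1^b1 x^2 dx) * (integral_a2^b2 y dy).
Inner integral in x: integral_{2}^{6} x^2 dx = (6^3 - 2^3)/3
  = 208/3.
Inner integral in y: integral_{0}^{4} y dy = (4^2 - 0^2)/2
  = 8.
Product: (208/3) * (8) = 1664/3.

1664/3


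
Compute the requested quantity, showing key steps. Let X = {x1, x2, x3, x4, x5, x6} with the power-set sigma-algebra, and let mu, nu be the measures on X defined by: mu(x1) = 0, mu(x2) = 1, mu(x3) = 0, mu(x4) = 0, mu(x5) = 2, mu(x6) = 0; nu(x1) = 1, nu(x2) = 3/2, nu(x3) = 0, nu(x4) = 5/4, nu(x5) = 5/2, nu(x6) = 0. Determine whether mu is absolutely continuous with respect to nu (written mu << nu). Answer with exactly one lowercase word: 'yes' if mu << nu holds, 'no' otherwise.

mu << nu means: every nu-null measurable set is also mu-null; equivalently, for every atom x, if nu({x}) = 0 then mu({x}) = 0.
Checking each atom:
  x1: nu = 1 > 0 -> no constraint.
  x2: nu = 3/2 > 0 -> no constraint.
  x3: nu = 0, mu = 0 -> consistent with mu << nu.
  x4: nu = 5/4 > 0 -> no constraint.
  x5: nu = 5/2 > 0 -> no constraint.
  x6: nu = 0, mu = 0 -> consistent with mu << nu.
No atom violates the condition. Therefore mu << nu.

yes


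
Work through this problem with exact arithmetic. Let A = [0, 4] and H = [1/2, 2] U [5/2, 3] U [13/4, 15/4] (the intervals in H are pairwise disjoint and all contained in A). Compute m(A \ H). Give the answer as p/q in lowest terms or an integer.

The ambient interval has length m(A) = 4 - 0 = 4.
Since the holes are disjoint and sit inside A, by finite additivity
  m(H) = sum_i (b_i - a_i), and m(A \ H) = m(A) - m(H).
Computing the hole measures:
  m(H_1) = 2 - 1/2 = 3/2.
  m(H_2) = 3 - 5/2 = 1/2.
  m(H_3) = 15/4 - 13/4 = 1/2.
Summed: m(H) = 3/2 + 1/2 + 1/2 = 5/2.
So m(A \ H) = 4 - 5/2 = 3/2.

3/2


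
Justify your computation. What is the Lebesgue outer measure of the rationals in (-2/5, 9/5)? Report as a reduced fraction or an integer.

The set Q cap (-2/5, 9/5) is countable (a subset of the countable set Q). Lebesgue outer measure of any countable set is 0: each singleton {q} has m*({q}) = 0, and by countable subadditivity m*(union_k {q_k}) <= sum_k m*({q_k}) = sum_k 0 = 0. The reverse inequality m*(E) >= 0 is automatic. So m*(Q cap (-2/5, 9/5)) = 0.

0


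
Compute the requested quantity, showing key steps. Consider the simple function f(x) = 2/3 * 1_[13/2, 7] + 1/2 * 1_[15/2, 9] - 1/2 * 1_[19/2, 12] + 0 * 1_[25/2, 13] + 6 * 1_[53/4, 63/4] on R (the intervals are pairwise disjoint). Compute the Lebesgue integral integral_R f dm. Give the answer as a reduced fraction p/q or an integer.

For a simple function f = sum_i c_i * 1_{A_i} with disjoint A_i,
  integral f dm = sum_i c_i * m(A_i).
Lengths of the A_i:
  m(A_1) = 7 - 13/2 = 1/2.
  m(A_2) = 9 - 15/2 = 3/2.
  m(A_3) = 12 - 19/2 = 5/2.
  m(A_4) = 13 - 25/2 = 1/2.
  m(A_5) = 63/4 - 53/4 = 5/2.
Contributions c_i * m(A_i):
  (2/3) * (1/2) = 1/3.
  (1/2) * (3/2) = 3/4.
  (-1/2) * (5/2) = -5/4.
  (0) * (1/2) = 0.
  (6) * (5/2) = 15.
Total: 1/3 + 3/4 - 5/4 + 0 + 15 = 89/6.

89/6


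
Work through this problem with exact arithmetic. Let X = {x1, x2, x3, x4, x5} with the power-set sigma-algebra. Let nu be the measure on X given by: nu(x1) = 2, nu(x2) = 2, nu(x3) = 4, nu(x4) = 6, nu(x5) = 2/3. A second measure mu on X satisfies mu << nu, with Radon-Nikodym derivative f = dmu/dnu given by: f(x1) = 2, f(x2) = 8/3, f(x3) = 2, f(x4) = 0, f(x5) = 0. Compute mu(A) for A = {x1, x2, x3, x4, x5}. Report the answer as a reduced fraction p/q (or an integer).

By the defining property of the Radon-Nikodym derivative, for every measurable set A,
  mu(A) = integral_A f dnu.
Since nu is a discrete measure concentrated on the atoms of X, the integral over A reduces to the sum
  mu(A) = sum_{x in A} f(x) * nu({x}).
Computing each term:
  x1: f(x1) * nu(x1) = 2 * 2 = 4.
  x2: f(x2) * nu(x2) = 8/3 * 2 = 16/3.
  x3: f(x3) * nu(x3) = 2 * 4 = 8.
  x4: f(x4) * nu(x4) = 0 * 6 = 0.
  x5: f(x5) * nu(x5) = 0 * 2/3 = 0.
Summing: mu(A) = 4 + 16/3 + 8 + 0 + 0 = 52/3.

52/3


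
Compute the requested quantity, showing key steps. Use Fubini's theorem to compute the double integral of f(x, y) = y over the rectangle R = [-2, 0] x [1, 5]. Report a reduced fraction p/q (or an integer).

f(x, y) is a tensor product of a function of x and a function of y, and both factors are bounded continuous (hence Lebesgue integrable) on the rectangle, so Fubini's theorem applies:
  integral_R f d(m x m) = (integral_a1^b1 1 dx) * (integral_a2^b2 y dy).
Inner integral in x: integral_{-2}^{0} 1 dx = (0^1 - (-2)^1)/1
  = 2.
Inner integral in y: integral_{1}^{5} y dy = (5^2 - 1^2)/2
  = 12.
Product: (2) * (12) = 24.

24


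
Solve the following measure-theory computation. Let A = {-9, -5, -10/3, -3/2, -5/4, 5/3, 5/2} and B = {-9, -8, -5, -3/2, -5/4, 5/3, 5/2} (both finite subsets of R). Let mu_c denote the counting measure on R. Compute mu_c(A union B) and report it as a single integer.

Counting measure on a finite set equals cardinality. By inclusion-exclusion, |A union B| = |A| + |B| - |A cap B|.
|A| = 7, |B| = 7, |A cap B| = 6.
So mu_c(A union B) = 7 + 7 - 6 = 8.

8


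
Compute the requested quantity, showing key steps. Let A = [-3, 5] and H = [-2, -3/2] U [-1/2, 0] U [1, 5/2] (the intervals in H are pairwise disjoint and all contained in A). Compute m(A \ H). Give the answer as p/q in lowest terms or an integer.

The ambient interval has length m(A) = 5 - (-3) = 8.
Since the holes are disjoint and sit inside A, by finite additivity
  m(H) = sum_i (b_i - a_i), and m(A \ H) = m(A) - m(H).
Computing the hole measures:
  m(H_1) = -3/2 - (-2) = 1/2.
  m(H_2) = 0 - (-1/2) = 1/2.
  m(H_3) = 5/2 - 1 = 3/2.
Summed: m(H) = 1/2 + 1/2 + 3/2 = 5/2.
So m(A \ H) = 8 - 5/2 = 11/2.

11/2


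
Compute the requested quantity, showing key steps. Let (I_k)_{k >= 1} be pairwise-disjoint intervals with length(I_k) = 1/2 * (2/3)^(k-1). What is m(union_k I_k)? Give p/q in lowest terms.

By countable additivity of the Lebesgue measure on pairwise disjoint measurable sets,
  m(union_{k >= 1} I_k) = sum_{k >= 1} m(I_k) = sum_{k >= 1} a * r^(k-1),
  with a = 1/2 and r = 2/3.
Since 0 < r = 2/3 < 1, the geometric series converges:
  sum_{k >= 1} a * r^(k-1) = a / (1 - r).
  = 1/2 / (1 - 2/3)
  = 1/2 / (1/3)
  = 3/2.

3/2


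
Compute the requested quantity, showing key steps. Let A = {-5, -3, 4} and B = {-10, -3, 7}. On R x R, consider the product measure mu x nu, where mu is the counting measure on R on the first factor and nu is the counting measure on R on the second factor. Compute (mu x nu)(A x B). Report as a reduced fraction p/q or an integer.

For a measurable rectangle A x B, the product measure satisfies
  (mu x nu)(A x B) = mu(A) * nu(B).
  mu(A) = 3.
  nu(B) = 3.
  (mu x nu)(A x B) = 3 * 3 = 9.

9


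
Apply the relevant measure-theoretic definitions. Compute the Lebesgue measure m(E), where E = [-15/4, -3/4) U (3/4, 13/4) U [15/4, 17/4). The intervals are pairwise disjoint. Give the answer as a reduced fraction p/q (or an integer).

For pairwise disjoint intervals, m(union_i I_i) = sum_i m(I_i),
and m is invariant under swapping open/closed endpoints (single points have measure 0).
So m(E) = sum_i (b_i - a_i).
  I_1 has length -3/4 - (-15/4) = 3.
  I_2 has length 13/4 - 3/4 = 5/2.
  I_3 has length 17/4 - 15/4 = 1/2.
Summing:
  m(E) = 3 + 5/2 + 1/2 = 6.

6


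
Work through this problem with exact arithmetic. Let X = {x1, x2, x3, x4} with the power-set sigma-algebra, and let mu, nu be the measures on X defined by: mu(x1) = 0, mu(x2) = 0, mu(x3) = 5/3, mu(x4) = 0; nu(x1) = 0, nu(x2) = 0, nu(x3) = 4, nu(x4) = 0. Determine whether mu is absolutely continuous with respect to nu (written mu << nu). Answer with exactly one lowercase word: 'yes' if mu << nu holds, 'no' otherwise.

mu << nu means: every nu-null measurable set is also mu-null; equivalently, for every atom x, if nu({x}) = 0 then mu({x}) = 0.
Checking each atom:
  x1: nu = 0, mu = 0 -> consistent with mu << nu.
  x2: nu = 0, mu = 0 -> consistent with mu << nu.
  x3: nu = 4 > 0 -> no constraint.
  x4: nu = 0, mu = 0 -> consistent with mu << nu.
No atom violates the condition. Therefore mu << nu.

yes


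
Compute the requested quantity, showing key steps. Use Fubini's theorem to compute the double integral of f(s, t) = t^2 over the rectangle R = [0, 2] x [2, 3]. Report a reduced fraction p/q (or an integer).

f(s, t) is a tensor product of a function of s and a function of t, and both factors are bounded continuous (hence Lebesgue integrable) on the rectangle, so Fubini's theorem applies:
  integral_R f d(m x m) = (integral_a1^b1 1 ds) * (integral_a2^b2 t^2 dt).
Inner integral in s: integral_{0}^{2} 1 ds = (2^1 - 0^1)/1
  = 2.
Inner integral in t: integral_{2}^{3} t^2 dt = (3^3 - 2^3)/3
  = 19/3.
Product: (2) * (19/3) = 38/3.

38/3


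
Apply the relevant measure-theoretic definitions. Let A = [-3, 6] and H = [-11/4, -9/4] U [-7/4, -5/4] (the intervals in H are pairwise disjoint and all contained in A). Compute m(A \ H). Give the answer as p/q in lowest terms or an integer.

The ambient interval has length m(A) = 6 - (-3) = 9.
Since the holes are disjoint and sit inside A, by finite additivity
  m(H) = sum_i (b_i - a_i), and m(A \ H) = m(A) - m(H).
Computing the hole measures:
  m(H_1) = -9/4 - (-11/4) = 1/2.
  m(H_2) = -5/4 - (-7/4) = 1/2.
Summed: m(H) = 1/2 + 1/2 = 1.
So m(A \ H) = 9 - 1 = 8.

8


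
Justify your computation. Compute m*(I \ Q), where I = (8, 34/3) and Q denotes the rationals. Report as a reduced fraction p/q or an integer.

The interval I = (8, 34/3) has m(I) = 34/3 - 8 = 10/3 (endpoints are measure-zero, so open/closed/half-open agree). Write I = (I cap Q) u (I \ Q). The rationals in I are countable, so m*(I cap Q) = 0 (cover each rational by intervals whose total length is arbitrarily small). By countable subadditivity m*(I) <= m*(I cap Q) + m*(I \ Q), hence m*(I \ Q) >= m(I) = 10/3. The reverse inequality m*(I \ Q) <= m*(I) = 10/3 is trivial since (I \ Q) is a subset of I. Therefore m*(I \ Q) = 10/3.

10/3


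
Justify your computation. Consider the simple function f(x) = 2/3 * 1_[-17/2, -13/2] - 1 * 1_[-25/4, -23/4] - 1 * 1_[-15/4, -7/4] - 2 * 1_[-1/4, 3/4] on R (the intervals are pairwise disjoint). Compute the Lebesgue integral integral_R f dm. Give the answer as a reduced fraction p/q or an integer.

For a simple function f = sum_i c_i * 1_{A_i} with disjoint A_i,
  integral f dm = sum_i c_i * m(A_i).
Lengths of the A_i:
  m(A_1) = -13/2 - (-17/2) = 2.
  m(A_2) = -23/4 - (-25/4) = 1/2.
  m(A_3) = -7/4 - (-15/4) = 2.
  m(A_4) = 3/4 - (-1/4) = 1.
Contributions c_i * m(A_i):
  (2/3) * (2) = 4/3.
  (-1) * (1/2) = -1/2.
  (-1) * (2) = -2.
  (-2) * (1) = -2.
Total: 4/3 - 1/2 - 2 - 2 = -19/6.

-19/6


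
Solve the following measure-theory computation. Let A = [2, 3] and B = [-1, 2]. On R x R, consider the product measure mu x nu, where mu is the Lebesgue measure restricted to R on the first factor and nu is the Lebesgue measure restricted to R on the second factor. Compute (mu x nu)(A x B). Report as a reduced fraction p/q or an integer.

For a measurable rectangle A x B, the product measure satisfies
  (mu x nu)(A x B) = mu(A) * nu(B).
  mu(A) = 1.
  nu(B) = 3.
  (mu x nu)(A x B) = 1 * 3 = 3.

3


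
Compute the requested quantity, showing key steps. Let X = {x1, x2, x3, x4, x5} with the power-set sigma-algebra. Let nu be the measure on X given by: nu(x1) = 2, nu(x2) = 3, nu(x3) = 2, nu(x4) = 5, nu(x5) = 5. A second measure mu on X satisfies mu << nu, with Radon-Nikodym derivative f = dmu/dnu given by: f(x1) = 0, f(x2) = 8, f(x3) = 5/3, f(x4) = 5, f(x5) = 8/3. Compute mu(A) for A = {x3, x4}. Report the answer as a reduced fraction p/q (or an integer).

By the defining property of the Radon-Nikodym derivative, for every measurable set A,
  mu(A) = integral_A f dnu.
Since nu is a discrete measure concentrated on the atoms of X, the integral over A reduces to the sum
  mu(A) = sum_{x in A} f(x) * nu({x}).
Computing each term:
  x3: f(x3) * nu(x3) = 5/3 * 2 = 10/3.
  x4: f(x4) * nu(x4) = 5 * 5 = 25.
Summing: mu(A) = 10/3 + 25 = 85/3.

85/3


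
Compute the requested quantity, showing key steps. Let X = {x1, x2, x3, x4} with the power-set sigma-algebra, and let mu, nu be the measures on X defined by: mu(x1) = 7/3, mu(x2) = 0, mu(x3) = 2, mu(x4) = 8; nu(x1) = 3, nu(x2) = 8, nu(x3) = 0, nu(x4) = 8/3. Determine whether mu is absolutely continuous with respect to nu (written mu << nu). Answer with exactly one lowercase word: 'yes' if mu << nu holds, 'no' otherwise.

mu << nu means: every nu-null measurable set is also mu-null; equivalently, for every atom x, if nu({x}) = 0 then mu({x}) = 0.
Checking each atom:
  x1: nu = 3 > 0 -> no constraint.
  x2: nu = 8 > 0 -> no constraint.
  x3: nu = 0, mu = 2 > 0 -> violates mu << nu.
  x4: nu = 8/3 > 0 -> no constraint.
The atom(s) x3 violate the condition (nu = 0 but mu > 0). Therefore mu is NOT absolutely continuous w.r.t. nu.

no


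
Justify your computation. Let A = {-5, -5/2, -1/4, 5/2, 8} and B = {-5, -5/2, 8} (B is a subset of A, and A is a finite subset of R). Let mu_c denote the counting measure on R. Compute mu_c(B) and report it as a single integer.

Counting measure assigns mu_c(E) = |E| (number of elements) when E is finite.
B has 3 element(s), so mu_c(B) = 3.

3


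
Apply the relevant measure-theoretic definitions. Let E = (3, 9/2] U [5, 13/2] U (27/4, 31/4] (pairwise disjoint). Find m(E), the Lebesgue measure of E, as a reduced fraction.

For pairwise disjoint intervals, m(union_i I_i) = sum_i m(I_i),
and m is invariant under swapping open/closed endpoints (single points have measure 0).
So m(E) = sum_i (b_i - a_i).
  I_1 has length 9/2 - 3 = 3/2.
  I_2 has length 13/2 - 5 = 3/2.
  I_3 has length 31/4 - 27/4 = 1.
Summing:
  m(E) = 3/2 + 3/2 + 1 = 4.

4


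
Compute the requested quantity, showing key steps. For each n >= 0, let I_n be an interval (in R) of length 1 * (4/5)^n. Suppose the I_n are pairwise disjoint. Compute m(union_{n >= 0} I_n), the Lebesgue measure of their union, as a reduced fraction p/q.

By countable additivity of the Lebesgue measure on pairwise disjoint measurable sets,
  m(union_{n >= 0} I_n) = sum_{n >= 0} m(I_n) = sum_{n >= 0} a * r^n,
  with a = 1 and r = 4/5.
Since 0 < r = 4/5 < 1, the geometric series converges:
  sum_{n >= 0} a * r^n = a / (1 - r).
  = 1 / (1 - 4/5)
  = 1 / (1/5)
  = 5.

5


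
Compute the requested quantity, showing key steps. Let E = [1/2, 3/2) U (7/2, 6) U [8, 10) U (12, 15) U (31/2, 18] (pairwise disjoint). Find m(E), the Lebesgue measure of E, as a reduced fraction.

For pairwise disjoint intervals, m(union_i I_i) = sum_i m(I_i),
and m is invariant under swapping open/closed endpoints (single points have measure 0).
So m(E) = sum_i (b_i - a_i).
  I_1 has length 3/2 - 1/2 = 1.
  I_2 has length 6 - 7/2 = 5/2.
  I_3 has length 10 - 8 = 2.
  I_4 has length 15 - 12 = 3.
  I_5 has length 18 - 31/2 = 5/2.
Summing:
  m(E) = 1 + 5/2 + 2 + 3 + 5/2 = 11.

11


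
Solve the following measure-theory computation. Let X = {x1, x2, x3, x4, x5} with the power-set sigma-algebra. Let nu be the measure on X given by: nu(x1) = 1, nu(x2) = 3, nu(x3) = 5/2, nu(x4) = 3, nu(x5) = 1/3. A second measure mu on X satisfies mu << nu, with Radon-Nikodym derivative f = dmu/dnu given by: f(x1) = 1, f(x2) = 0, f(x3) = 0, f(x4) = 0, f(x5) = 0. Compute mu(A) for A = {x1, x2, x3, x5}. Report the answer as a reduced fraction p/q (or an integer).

By the defining property of the Radon-Nikodym derivative, for every measurable set A,
  mu(A) = integral_A f dnu.
Since nu is a discrete measure concentrated on the atoms of X, the integral over A reduces to the sum
  mu(A) = sum_{x in A} f(x) * nu({x}).
Computing each term:
  x1: f(x1) * nu(x1) = 1 * 1 = 1.
  x2: f(x2) * nu(x2) = 0 * 3 = 0.
  x3: f(x3) * nu(x3) = 0 * 5/2 = 0.
  x5: f(x5) * nu(x5) = 0 * 1/3 = 0.
Summing: mu(A) = 1 + 0 + 0 + 0 = 1.

1


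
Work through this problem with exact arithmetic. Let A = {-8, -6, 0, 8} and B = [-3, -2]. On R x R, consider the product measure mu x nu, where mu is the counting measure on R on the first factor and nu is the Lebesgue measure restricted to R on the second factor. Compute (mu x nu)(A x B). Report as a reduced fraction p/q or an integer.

For a measurable rectangle A x B, the product measure satisfies
  (mu x nu)(A x B) = mu(A) * nu(B).
  mu(A) = 4.
  nu(B) = 1.
  (mu x nu)(A x B) = 4 * 1 = 4.

4


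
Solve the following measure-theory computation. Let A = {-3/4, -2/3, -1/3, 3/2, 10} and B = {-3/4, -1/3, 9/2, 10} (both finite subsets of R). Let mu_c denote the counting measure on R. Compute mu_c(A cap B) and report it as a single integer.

Counting measure on a finite set equals cardinality. mu_c(A cap B) = |A cap B| (elements appearing in both).
Enumerating the elements of A that also lie in B gives 3 element(s).
So mu_c(A cap B) = 3.

3


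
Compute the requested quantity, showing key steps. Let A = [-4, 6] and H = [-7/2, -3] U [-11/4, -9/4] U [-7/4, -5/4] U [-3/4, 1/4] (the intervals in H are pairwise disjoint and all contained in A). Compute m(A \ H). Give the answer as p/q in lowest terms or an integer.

The ambient interval has length m(A) = 6 - (-4) = 10.
Since the holes are disjoint and sit inside A, by finite additivity
  m(H) = sum_i (b_i - a_i), and m(A \ H) = m(A) - m(H).
Computing the hole measures:
  m(H_1) = -3 - (-7/2) = 1/2.
  m(H_2) = -9/4 - (-11/4) = 1/2.
  m(H_3) = -5/4 - (-7/4) = 1/2.
  m(H_4) = 1/4 - (-3/4) = 1.
Summed: m(H) = 1/2 + 1/2 + 1/2 + 1 = 5/2.
So m(A \ H) = 10 - 5/2 = 15/2.

15/2


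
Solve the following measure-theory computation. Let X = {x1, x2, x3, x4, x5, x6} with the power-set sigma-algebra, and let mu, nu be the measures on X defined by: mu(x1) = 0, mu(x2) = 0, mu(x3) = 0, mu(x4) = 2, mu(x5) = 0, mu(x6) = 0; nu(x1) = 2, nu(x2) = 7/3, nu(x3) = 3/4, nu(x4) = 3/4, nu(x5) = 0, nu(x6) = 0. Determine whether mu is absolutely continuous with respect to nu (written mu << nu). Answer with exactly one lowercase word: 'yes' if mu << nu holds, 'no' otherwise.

mu << nu means: every nu-null measurable set is also mu-null; equivalently, for every atom x, if nu({x}) = 0 then mu({x}) = 0.
Checking each atom:
  x1: nu = 2 > 0 -> no constraint.
  x2: nu = 7/3 > 0 -> no constraint.
  x3: nu = 3/4 > 0 -> no constraint.
  x4: nu = 3/4 > 0 -> no constraint.
  x5: nu = 0, mu = 0 -> consistent with mu << nu.
  x6: nu = 0, mu = 0 -> consistent with mu << nu.
No atom violates the condition. Therefore mu << nu.

yes


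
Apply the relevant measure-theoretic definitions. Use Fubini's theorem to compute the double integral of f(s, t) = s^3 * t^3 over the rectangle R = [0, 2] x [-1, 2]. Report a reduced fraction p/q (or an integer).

f(s, t) is a tensor product of a function of s and a function of t, and both factors are bounded continuous (hence Lebesgue integrable) on the rectangle, so Fubini's theorem applies:
  integral_R f d(m x m) = (integral_a1^b1 s^3 ds) * (integral_a2^b2 t^3 dt).
Inner integral in s: integral_{0}^{2} s^3 ds = (2^4 - 0^4)/4
  = 4.
Inner integral in t: integral_{-1}^{2} t^3 dt = (2^4 - (-1)^4)/4
  = 15/4.
Product: (4) * (15/4) = 15.

15


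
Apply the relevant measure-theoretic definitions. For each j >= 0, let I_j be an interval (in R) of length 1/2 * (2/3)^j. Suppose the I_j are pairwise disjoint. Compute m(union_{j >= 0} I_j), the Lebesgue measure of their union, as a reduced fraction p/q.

By countable additivity of the Lebesgue measure on pairwise disjoint measurable sets,
  m(union_{j >= 0} I_j) = sum_{j >= 0} m(I_j) = sum_{j >= 0} a * r^j,
  with a = 1/2 and r = 2/3.
Since 0 < r = 2/3 < 1, the geometric series converges:
  sum_{j >= 0} a * r^j = a / (1 - r).
  = 1/2 / (1 - 2/3)
  = 1/2 / (1/3)
  = 3/2.

3/2


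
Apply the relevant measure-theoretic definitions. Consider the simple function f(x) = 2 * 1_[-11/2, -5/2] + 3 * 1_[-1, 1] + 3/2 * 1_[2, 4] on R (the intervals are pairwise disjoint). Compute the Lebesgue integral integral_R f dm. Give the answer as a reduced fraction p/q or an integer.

For a simple function f = sum_i c_i * 1_{A_i} with disjoint A_i,
  integral f dm = sum_i c_i * m(A_i).
Lengths of the A_i:
  m(A_1) = -5/2 - (-11/2) = 3.
  m(A_2) = 1 - (-1) = 2.
  m(A_3) = 4 - 2 = 2.
Contributions c_i * m(A_i):
  (2) * (3) = 6.
  (3) * (2) = 6.
  (3/2) * (2) = 3.
Total: 6 + 6 + 3 = 15.

15


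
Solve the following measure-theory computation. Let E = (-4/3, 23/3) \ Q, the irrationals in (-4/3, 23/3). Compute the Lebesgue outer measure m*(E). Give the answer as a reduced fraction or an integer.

The interval I = (-4/3, 23/3) has m(I) = 23/3 - (-4/3) = 9 (endpoints are measure-zero, so open/closed/half-open agree). Write I = (I cap Q) u (I \ Q). The rationals in I are countable, so m*(I cap Q) = 0 (cover each rational by intervals whose total length is arbitrarily small). By countable subadditivity m*(I) <= m*(I cap Q) + m*(I \ Q), hence m*(I \ Q) >= m(I) = 9. The reverse inequality m*(I \ Q) <= m*(I) = 9 is trivial since (I \ Q) is a subset of I. Therefore m*(I \ Q) = 9.

9


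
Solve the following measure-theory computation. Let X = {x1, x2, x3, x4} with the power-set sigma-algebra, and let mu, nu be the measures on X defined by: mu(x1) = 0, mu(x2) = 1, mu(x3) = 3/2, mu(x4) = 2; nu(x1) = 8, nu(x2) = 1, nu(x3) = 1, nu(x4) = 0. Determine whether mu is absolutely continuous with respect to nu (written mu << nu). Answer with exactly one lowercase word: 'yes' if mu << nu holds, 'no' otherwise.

mu << nu means: every nu-null measurable set is also mu-null; equivalently, for every atom x, if nu({x}) = 0 then mu({x}) = 0.
Checking each atom:
  x1: nu = 8 > 0 -> no constraint.
  x2: nu = 1 > 0 -> no constraint.
  x3: nu = 1 > 0 -> no constraint.
  x4: nu = 0, mu = 2 > 0 -> violates mu << nu.
The atom(s) x4 violate the condition (nu = 0 but mu > 0). Therefore mu is NOT absolutely continuous w.r.t. nu.

no


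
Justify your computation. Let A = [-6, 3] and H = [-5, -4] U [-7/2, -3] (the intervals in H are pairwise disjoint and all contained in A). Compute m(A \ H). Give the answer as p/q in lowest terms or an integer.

The ambient interval has length m(A) = 3 - (-6) = 9.
Since the holes are disjoint and sit inside A, by finite additivity
  m(H) = sum_i (b_i - a_i), and m(A \ H) = m(A) - m(H).
Computing the hole measures:
  m(H_1) = -4 - (-5) = 1.
  m(H_2) = -3 - (-7/2) = 1/2.
Summed: m(H) = 1 + 1/2 = 3/2.
So m(A \ H) = 9 - 3/2 = 15/2.

15/2


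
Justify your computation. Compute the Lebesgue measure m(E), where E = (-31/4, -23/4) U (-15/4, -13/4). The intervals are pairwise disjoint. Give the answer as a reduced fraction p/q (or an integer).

For pairwise disjoint intervals, m(union_i I_i) = sum_i m(I_i),
and m is invariant under swapping open/closed endpoints (single points have measure 0).
So m(E) = sum_i (b_i - a_i).
  I_1 has length -23/4 - (-31/4) = 2.
  I_2 has length -13/4 - (-15/4) = 1/2.
Summing:
  m(E) = 2 + 1/2 = 5/2.

5/2
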